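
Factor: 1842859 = 37^1 * 49807^1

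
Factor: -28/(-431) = 2^2 * 7^1 * 431^(-1)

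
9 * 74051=666459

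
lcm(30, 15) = 30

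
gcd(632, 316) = 316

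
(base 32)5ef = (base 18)h43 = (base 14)206b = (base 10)5583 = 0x15cf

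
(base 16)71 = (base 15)78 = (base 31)3k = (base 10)113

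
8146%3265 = 1616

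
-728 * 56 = -40768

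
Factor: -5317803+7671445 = 2^1*827^1*1423^1 = 2353642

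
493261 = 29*17009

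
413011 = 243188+169823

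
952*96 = 91392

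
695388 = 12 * 57949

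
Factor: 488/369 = 2^3*3^(-2)*41^(-1)*61^1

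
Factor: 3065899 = 17^1 * 180347^1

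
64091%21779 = 20533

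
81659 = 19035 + 62624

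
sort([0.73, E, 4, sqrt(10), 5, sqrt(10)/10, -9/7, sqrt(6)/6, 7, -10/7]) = [-10/7, -9/7, sqrt(10)/10, sqrt(6)/6, 0.73, E, sqrt(10), 4, 5, 7]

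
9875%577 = 66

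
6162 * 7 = 43134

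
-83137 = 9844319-9927456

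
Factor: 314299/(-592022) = -1*2^(-1)*296011^(-1)*314299^1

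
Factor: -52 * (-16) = 2^6 * 13^1 = 832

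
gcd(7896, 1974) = 1974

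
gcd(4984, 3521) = 7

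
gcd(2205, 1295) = 35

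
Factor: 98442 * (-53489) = -1 * 2^1 * 3^3 * 89^1 * 601^1 * 1823^1 = -5265564138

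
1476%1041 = 435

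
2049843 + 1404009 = 3453852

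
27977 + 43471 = 71448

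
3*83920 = 251760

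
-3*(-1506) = 4518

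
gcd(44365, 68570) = 5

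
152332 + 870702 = 1023034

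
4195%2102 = 2093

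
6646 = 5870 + 776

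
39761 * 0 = 0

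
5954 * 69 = 410826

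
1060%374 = 312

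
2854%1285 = 284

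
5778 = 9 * 642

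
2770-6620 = -3850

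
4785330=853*5610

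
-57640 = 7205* (-8)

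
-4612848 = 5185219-9798067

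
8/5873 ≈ 0.00136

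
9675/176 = 54+171/176 ≈ 54.97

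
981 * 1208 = 1185048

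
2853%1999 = 854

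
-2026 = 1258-3284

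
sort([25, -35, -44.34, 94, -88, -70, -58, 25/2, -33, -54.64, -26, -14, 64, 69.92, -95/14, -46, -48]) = [-88, -70, -58, -54.64, -48, -46, -44.34, -35, -33, -26, -14, -95/14, 25/2, 25, 64, 69.92, 94]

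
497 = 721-224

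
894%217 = 26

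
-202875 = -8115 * 25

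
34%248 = 34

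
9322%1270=432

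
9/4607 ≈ 0.00195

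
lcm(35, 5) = 35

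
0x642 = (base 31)1kl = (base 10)1602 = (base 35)1ar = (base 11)1227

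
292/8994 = 146/4497 ≈ 0.0325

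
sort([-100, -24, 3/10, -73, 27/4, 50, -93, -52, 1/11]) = [-100, -93, -73, -52, -24, 1/11, 3/10, 27/4, 50]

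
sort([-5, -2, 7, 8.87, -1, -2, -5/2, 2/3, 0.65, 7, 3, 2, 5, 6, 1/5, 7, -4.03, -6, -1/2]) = [-6, -5, -4.03, -5/2, -2, -2, -1, -1/2, 1/5, 0.65, 2/3, 2, 3, 5, 6, 7, 7, 7, 8.87]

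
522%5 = 2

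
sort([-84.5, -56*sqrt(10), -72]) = [-56*sqrt(10), -84.5, -72]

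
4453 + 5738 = 10191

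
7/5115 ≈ 0.00137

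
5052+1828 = 6880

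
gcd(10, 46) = 2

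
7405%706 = 345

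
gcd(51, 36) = 3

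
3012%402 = 198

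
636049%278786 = 78477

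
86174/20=4308 + 7/10=4308.70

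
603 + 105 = 708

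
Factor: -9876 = -1*2^2*3^1*823^1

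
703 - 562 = 141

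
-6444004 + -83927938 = -90371942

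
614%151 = 10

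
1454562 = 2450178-995616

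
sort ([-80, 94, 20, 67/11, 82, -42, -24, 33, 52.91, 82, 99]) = [-80, -42, -24, 67/11, 20, 33, 52.91, 82, 82, 94, 99]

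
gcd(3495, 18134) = 1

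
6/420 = 1/70 ≈ 0.0143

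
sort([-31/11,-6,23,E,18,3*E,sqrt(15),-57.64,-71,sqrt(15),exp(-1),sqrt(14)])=[-71,-57.64,-6,-31/11,exp(-1),E,sqrt(14),sqrt(15),sqrt(15),3*E,18,23]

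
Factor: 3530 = 2^1 * 5^1 * 353^1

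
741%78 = 39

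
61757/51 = 1210 + 47/51 ≈ 1210.92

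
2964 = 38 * 78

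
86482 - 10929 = 75553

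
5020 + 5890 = 10910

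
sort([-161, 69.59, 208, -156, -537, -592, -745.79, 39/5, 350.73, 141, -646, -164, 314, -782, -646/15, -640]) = [-782, -745.79, -646, -640, -592, -537, -164, -161, -156, -646/15, 39/5, 69.59, 141, 208, 314, 350.73]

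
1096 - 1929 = -833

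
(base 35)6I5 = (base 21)I25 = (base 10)7985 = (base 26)BL3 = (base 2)1111100110001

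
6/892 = 3/446 ≈ 0.00673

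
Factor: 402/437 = 2^1*3^1*19^(-1)*23^(-1)*67^1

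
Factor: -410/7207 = -1*2^1*5^1*41^1*7207^(-1)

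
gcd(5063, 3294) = 61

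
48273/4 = 12068 + 1/4 = 12068.25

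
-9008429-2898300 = -11906729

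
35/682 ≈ 0.0513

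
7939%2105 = 1624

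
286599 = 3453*83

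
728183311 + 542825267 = 1271008578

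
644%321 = 2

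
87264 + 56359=143623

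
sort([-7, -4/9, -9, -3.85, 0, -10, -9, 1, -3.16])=[-10, -9, -9, -7, -3.85, -3.16, -4/9, 0, 1]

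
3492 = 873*4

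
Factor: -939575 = -1 * 5^2 * 7^2 * 13^1 * 59^1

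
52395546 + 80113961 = 132509507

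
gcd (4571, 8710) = 1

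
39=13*3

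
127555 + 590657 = 718212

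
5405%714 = 407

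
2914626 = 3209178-294552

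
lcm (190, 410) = 7790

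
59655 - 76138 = -16483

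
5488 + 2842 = 8330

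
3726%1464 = 798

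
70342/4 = 35171/2 = 17585.50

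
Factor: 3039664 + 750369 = 13^1 * 47^1 * 6203^1 = 3790033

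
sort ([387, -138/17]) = [-138/17, 387]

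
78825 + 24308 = 103133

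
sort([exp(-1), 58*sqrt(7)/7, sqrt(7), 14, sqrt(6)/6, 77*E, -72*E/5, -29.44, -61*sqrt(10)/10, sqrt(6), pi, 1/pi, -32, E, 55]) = [-72*E/5, -32, -29.44, -61*sqrt(10)/10, 1/pi, exp(-1), sqrt(6)/6, sqrt(6), sqrt(7), E, pi, 14, 58*sqrt(7)/7, 55, 77*E]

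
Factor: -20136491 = -1 * 439^1 * 45869^1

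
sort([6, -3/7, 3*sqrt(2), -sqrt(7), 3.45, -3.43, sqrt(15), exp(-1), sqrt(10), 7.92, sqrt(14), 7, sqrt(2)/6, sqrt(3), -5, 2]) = [-5, -3.43, -sqrt(7), -3/7, sqrt(2)/6, exp(-1), sqrt(3), 2, sqrt(10), 3.45, sqrt(14), sqrt(15), 3*sqrt(2), 6, 7, 7.92]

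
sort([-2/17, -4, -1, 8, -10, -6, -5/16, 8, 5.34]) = [-10, -6, -4, -1, -5/16, -2/17, 5.34, 8, 8]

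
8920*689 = 6145880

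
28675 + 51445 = 80120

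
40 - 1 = 39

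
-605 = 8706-9311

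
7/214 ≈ 0.0327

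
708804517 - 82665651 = 626138866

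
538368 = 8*67296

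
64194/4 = 32097/2 = 16048.50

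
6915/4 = 1728+3/4 = 1728.75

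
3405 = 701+2704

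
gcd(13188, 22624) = 28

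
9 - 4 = 5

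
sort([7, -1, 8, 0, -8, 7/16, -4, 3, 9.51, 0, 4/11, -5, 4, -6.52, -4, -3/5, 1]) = [-8, -6.52, -5, -4, -4, -1, -3/5, 0, 0, 4/11, 7/16, 1, 3, 4, 7, 8, 9.51]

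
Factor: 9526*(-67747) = -1*2^1*11^1*37^1*433^1*1831^1 = -645357922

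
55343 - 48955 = 6388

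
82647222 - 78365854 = 4281368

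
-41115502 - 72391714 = -113507216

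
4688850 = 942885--3745965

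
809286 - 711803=97483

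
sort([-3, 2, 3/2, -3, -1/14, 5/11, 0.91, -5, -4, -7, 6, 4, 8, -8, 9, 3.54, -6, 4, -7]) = [-8, -7, -7, -6, -5, -4, -3, -3, -1/14, 5/11, 0.91, 3/2, 2, 3.54, 4, 4, 6, 8, 9]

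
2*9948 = 19896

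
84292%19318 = 7020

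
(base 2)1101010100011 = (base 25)amj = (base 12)3b43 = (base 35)5jt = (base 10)6819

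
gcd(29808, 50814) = 54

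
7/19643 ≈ 0.000356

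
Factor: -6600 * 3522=-1 * 2^4 * 3^2 * 5^2 * 11^1 * 587^1=-23245200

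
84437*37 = 3124169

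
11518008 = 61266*188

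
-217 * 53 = -11501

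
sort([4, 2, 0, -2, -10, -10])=[-10, -10, -2, 0, 2, 4]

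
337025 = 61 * 5525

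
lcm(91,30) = 2730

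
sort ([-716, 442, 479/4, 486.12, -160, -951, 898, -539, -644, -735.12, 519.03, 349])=[-951, -735.12, -716, -644, -539, -160, 479/4, 349, 442, 486.12, 519.03, 898]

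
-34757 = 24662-59419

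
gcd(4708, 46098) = 2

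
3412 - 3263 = 149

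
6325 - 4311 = 2014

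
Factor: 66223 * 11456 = 2^6 * 47^1 * 179^1 * 1409^1 = 758650688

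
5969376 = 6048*987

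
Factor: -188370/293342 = -1*3^2*5^1*13^1*911^(-1) = -585/911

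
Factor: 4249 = 7^1*607^1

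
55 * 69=3795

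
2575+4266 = 6841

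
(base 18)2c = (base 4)300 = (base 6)120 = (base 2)110000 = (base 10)48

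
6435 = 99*65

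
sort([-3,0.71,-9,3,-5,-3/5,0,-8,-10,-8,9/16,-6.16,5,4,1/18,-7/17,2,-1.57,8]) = [-10,-9,-8,-8,-6.16,-5,-3,-1.57,-3/5,-7/17,0,1/18,9/16,0.71,2,3,4,5,8]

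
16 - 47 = -31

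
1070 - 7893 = -6823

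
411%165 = 81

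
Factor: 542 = 2^1*271^1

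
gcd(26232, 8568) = 24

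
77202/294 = 262 + 29/49 ≈ 262.59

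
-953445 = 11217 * (-85)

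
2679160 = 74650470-71971310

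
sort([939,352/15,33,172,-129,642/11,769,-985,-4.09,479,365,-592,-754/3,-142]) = [-985,-592,-754/3,-142,-129,-4.09,352/15,33,642/11,172,365,479,769,939]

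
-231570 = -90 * 2573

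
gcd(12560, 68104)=8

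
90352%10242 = 8416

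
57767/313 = 184 + 175/313 ≈ 184.56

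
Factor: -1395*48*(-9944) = 2^7*3^3*5^1*11^1*31^1*113^1 = 665850240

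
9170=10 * 917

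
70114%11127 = 3352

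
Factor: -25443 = -1*3^2*11^1*257^1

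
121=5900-5779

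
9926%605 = 246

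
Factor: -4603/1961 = -1*37^(-1)*53^(-1)*4603^1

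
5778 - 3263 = 2515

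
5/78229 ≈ 0.0000639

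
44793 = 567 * 79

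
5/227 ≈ 0.0220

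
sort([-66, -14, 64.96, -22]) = [-66, -22, -14, 64.96]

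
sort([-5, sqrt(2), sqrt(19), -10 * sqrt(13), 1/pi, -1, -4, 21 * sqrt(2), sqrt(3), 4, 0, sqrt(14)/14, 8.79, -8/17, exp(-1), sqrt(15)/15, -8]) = [-10 * sqrt(13), -8, -5, -4, -1, -8/17, 0, sqrt(15)/15, sqrt(14)/14, 1/pi, exp(-1), sqrt(2), sqrt(3), 4, sqrt(19), 8.79, 21 * sqrt(2)]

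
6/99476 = 3/49738 ≈ 0.0000603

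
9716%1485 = 806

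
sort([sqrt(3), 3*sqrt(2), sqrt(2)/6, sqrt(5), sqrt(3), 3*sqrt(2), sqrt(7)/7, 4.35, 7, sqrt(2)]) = [sqrt(2)/6, sqrt(7)/7, sqrt(2), sqrt(3), sqrt(3), sqrt(5), 3*sqrt(2), 3*sqrt(2), 4.35, 7]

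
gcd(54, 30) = 6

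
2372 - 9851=-7479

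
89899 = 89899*1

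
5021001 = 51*98451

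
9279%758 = 183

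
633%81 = 66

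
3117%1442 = 233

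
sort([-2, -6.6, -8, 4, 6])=[-8, -6.6, -2, 4, 6]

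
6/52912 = 3/26456 ≈ 0.000113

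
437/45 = 9 + 32/45 ≈ 9.71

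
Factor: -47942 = -1*2^1*23971^1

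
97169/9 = 10796 + 5/9 ≈ 10796.56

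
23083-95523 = -72440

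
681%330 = 21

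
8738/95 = 91 + 93/95 ≈ 91.98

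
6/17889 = 2/5963 ≈ 0.000335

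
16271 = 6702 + 9569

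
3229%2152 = 1077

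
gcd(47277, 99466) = 1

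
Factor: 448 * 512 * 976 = 2^19 * 7^1 * 61^1 = 223870976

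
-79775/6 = -13295 - 5/6 ≈ -13295.83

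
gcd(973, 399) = 7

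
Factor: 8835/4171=3^1*5^1*19^1*31^1*43^(-1)*97^(-1)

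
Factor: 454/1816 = 2^(-2) = 1/4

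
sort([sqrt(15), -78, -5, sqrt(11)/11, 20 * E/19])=[-78, -5, sqrt(11)/11, 20 * E/19, sqrt(15)]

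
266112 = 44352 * 6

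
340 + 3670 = 4010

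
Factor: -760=-1*2^3*5^1*19^1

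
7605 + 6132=13737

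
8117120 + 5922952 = 14040072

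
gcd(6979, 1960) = 7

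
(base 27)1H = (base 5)134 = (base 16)2C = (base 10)44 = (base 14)32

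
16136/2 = 8068 = 8068.00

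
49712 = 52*956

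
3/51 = 1/17 ≈ 0.0588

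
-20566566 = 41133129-61699695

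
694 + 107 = 801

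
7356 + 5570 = 12926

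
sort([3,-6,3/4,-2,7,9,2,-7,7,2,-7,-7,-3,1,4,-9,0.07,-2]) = [-9,-7,-7,-7,-6,-3,-2,-2,0.07,3/4,1,2,2,3,4,7,7,9]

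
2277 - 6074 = -3797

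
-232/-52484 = 58/13121 ≈ 0.00442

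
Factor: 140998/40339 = 2^1*11^1*17^1*107^(-1) = 374/107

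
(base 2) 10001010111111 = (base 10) 8895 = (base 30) 9qf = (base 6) 105103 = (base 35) 795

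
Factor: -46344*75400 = -1*2^6*3^1*5^2*13^1*29^1*1931^1 = -3494337600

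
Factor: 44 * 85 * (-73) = -1 * 2^2 * 5^1 * 11^1 * 17^1 * 73^1 = -273020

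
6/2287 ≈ 0.00262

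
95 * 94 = 8930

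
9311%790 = 621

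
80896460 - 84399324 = -3502864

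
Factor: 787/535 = 5^(-1)*107^(-1)*787^1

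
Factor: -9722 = -1 * 2^1 * 4861^1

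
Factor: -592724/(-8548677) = 2^2 * 3^(-2) * 11^1 * 19^1 * 709^1 * 949853^(-1)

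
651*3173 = 2065623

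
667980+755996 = 1423976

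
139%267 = 139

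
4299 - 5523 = -1224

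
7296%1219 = 1201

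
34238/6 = 5706 + 1/3 ≈ 5706.33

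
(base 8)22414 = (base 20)13e4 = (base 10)9484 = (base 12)55a4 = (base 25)f49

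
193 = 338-145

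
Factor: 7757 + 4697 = 2^1*13^1*479^1 = 12454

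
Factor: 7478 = 2^1 * 3739^1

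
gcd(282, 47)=47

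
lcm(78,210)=2730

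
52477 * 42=2204034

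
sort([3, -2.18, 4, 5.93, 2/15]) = [-2.18, 2/15, 3, 4, 5.93]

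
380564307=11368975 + 369195332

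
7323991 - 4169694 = 3154297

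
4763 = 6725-1962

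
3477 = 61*57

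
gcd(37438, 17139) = 1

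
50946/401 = 127 + 19/401 ≈ 127.05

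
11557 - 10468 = 1089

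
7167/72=99 + 13/24 ≈ 99.54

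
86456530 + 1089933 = 87546463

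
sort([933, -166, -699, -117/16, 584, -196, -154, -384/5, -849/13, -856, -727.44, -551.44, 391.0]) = [-856, -727.44, -699, -551.44, -196, -166, -154, -384/5, -849/13, -117/16, 391.0, 584, 933]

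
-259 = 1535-1794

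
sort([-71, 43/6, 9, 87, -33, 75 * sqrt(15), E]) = [-71, -33, E, 43/6, 9, 87, 75 * sqrt(15)]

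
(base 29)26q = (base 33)1o1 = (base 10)1882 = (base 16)75a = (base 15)857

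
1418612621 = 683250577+735362044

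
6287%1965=392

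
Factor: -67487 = -1 * 7^1 * 31^1 * 311^1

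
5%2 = 1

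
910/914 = 455/457 ≈ 0.996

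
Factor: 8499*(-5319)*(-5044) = 2^2*3^4*13^1*97^1*197^1*2833^1 = 228019976964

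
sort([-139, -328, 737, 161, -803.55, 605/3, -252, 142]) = [-803.55, -328, -252, -139, 142, 161, 605/3, 737]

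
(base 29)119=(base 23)1f5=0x36f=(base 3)1012120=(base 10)879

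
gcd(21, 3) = 3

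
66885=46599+20286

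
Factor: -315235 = -1 * 5^1 * 67^1 * 941^1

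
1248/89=14+2/89 ≈ 14.02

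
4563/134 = 34 + 7/134≈34.05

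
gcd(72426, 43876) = 2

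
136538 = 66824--69714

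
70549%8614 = 1637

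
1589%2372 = 1589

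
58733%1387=479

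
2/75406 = 1/37703 ≈ 0.0000265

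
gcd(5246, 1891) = 61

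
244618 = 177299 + 67319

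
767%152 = 7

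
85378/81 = 1054+4/81 ≈ 1054.05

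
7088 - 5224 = 1864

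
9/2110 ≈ 0.00427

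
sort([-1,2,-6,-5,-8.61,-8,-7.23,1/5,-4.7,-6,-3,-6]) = [-8.61,-8,-7.23,-6,-6,-6,-5,-4.7,-3,-1,1/5,2]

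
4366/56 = 2183/28≈77.96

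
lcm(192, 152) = 3648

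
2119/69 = 30+49/69 ≈ 30.71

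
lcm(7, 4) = 28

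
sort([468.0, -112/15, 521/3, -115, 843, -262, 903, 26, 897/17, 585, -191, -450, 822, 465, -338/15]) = [-450, -262, -191, -115, -338/15, -112/15, 26, 897/17, 521/3, 465, 468.0, 585, 822, 843, 903]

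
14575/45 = 2915/9 ≈ 323.89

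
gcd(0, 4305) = 4305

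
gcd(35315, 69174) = 7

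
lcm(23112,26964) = 161784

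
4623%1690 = 1243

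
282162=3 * 94054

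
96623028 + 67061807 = 163684835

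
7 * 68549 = 479843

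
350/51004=175/25502 ≈ 0.00686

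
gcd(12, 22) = 2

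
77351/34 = 2275 + 1/34 ≈ 2275.03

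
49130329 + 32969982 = 82100311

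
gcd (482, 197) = 1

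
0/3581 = 0 = 0.00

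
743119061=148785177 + 594333884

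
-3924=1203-5127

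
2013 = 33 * 61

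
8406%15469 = 8406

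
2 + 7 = 9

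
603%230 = 143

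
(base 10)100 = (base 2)1100100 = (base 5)400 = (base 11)91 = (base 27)3j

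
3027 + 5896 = 8923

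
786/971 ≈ 0.809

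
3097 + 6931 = 10028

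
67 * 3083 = 206561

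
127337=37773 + 89564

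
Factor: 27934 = 2^1 * 13967^1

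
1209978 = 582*2079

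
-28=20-48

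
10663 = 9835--828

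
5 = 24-19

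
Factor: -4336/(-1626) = 2^3 * 3^(-1) = 8/3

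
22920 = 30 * 764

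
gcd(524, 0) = 524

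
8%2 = 0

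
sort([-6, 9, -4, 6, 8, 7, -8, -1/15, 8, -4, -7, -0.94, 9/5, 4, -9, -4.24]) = [-9, -8, -7, -6, -4.24, -4, -4, -0.94, -1/15, 9/5, 4, 6, 7, 8, 8, 9]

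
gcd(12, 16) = 4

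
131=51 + 80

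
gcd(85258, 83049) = 47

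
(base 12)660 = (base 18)2g0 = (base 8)1650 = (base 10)936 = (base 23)1hg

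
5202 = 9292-4090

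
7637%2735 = 2167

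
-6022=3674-9696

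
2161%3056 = 2161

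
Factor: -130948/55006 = -1*2^1*7^(-1)*19^1*1723^1*3929^(-1) = -65474/27503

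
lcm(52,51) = 2652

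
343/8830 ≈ 0.0388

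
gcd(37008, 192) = 48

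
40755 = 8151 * 5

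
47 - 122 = -75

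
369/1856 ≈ 0.199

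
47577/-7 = -6796 - 5/7 ≈ -6796.71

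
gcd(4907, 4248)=1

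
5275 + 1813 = 7088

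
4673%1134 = 137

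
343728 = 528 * 651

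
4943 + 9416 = 14359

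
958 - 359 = 599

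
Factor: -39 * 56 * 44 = -1 * 2^5 * 3^1 * 7^1 * 11^1 * 13^1 = -96096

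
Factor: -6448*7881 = -1*2^4*3^1*13^1*31^1*37^1*71^1 = -50816688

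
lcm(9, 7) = 63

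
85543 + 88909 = 174452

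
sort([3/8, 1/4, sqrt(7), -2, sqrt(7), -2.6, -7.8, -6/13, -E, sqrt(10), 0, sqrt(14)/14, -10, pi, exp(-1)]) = [-10, -7.8, -E, -2.6, -2, -6/13, 0, 1/4, sqrt(14)/14, exp(-1), 3/8, sqrt(7), sqrt(7), pi, sqrt(10)]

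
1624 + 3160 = 4784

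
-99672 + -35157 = -134829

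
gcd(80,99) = 1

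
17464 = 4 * 4366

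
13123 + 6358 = 19481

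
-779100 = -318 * 2450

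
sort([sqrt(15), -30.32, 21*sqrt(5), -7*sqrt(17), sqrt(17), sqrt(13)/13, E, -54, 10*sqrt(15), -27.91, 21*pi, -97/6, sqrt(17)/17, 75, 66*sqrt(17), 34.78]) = [-54, -30.32, -7*sqrt(17), -27.91, -97/6, sqrt(17)/17, sqrt(13)/13, E, sqrt(15), sqrt(17), 34.78, 10*sqrt(15), 21*sqrt(5), 21*pi, 75, 66*sqrt(17)]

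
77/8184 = 7/744 ≈ 0.00941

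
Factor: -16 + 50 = 2^1*17^1 = 34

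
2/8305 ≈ 0.000241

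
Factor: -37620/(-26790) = 2^1*3^1*11^1*47^(-1) = 66/47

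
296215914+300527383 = 596743297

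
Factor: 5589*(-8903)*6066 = -1*2^1*3^7*23^1*29^1*307^1*337^1 = -301837287222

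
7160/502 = 14 + 66/251 ≈ 14.26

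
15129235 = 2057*7355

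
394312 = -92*(-4286)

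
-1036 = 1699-2735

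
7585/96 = 79 + 1/96 ≈ 79.01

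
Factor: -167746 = -1*2^1*83873^1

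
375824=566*664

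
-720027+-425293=-1145320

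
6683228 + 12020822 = 18704050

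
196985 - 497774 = -300789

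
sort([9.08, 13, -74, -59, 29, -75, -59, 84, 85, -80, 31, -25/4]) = [-80, -75, -74, -59, -59, -25/4, 9.08, 13, 29, 31, 84, 85]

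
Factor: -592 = -1 * 2^4 * 37^1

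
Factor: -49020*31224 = -1*2^5*3^2*5^1*19^1*43^1*1301^1 = -1530600480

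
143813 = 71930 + 71883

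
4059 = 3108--951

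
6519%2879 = 761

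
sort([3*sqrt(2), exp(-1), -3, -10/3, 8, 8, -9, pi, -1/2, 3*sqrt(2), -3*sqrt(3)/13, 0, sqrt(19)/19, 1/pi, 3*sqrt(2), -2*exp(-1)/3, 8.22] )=[-9, -10/3, -3, -1/2, -3*sqrt(3)/13, -2*exp(-1)/3, 0, sqrt(19)/19, 1/pi, exp(-1), pi, 3*sqrt(2), 3*sqrt(2), 3*sqrt(2), 8, 8, 8.22] 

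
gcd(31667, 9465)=1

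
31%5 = 1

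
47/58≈0.810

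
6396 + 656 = 7052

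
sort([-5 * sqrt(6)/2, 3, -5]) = [-5 * sqrt(6)/2, -5, 3]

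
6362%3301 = 3061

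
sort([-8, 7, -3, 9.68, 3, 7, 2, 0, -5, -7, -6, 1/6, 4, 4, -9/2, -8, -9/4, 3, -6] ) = [-8, -8, -7, -6, -6, -5, -9/2, -3, -9/4, 0, 1/6, 2, 3, 3, 4, 4, 7, 7, 9.68] 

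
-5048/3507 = -1 - 1541/3507 ≈ -1.44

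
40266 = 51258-10992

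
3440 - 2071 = 1369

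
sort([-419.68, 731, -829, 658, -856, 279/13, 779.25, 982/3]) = [-856, -829, -419.68, 279/13, 982/3, 658, 731, 779.25]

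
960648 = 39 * 24632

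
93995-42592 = 51403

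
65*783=50895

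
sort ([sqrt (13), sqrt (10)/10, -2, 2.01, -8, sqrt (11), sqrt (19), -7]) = [-8, -7, -2, sqrt (10)/10, 2.01, sqrt (11), sqrt (13), sqrt (19)]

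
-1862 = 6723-8585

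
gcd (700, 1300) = 100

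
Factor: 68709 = 3^1 * 37^1 * 619^1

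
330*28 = 9240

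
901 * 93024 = 83814624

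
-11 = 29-40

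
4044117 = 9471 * 427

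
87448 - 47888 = 39560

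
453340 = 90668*5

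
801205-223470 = 577735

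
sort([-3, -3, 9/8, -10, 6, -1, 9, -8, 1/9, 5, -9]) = [-10, -9, -8, -3, -3, -1, 1/9, 9/8, 5, 6, 9]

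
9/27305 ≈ 0.000330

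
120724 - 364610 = -243886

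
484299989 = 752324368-268024379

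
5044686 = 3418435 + 1626251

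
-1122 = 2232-3354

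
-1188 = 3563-4751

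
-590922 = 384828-975750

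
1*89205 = 89205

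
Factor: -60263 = -1*7^1*8609^1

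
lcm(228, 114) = 228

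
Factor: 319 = 11^1 * 29^1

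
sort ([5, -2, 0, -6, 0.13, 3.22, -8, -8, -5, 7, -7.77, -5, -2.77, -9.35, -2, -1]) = [-9.35, -8, -8, -7.77, -6, -5, -5, -2.77, -2, -2, -1, 0, 0.13, 3.22, 5, 7]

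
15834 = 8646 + 7188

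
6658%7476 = 6658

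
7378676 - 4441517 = 2937159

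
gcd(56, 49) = 7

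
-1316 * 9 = -11844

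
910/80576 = 455/40288≈0.0113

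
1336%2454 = 1336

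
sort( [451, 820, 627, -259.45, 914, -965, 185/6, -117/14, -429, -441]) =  [-965, -441, -429, -259.45, -117/14, 185/6, 451, 627, 820, 914]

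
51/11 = 4 + 7/11 ≈ 4.64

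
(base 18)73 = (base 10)129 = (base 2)10000001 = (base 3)11210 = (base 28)4h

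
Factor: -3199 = -1*7^1*457^1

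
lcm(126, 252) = 252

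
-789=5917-6706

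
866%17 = 16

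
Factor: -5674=-1*2^1*2837^1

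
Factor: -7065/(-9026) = 2^(-1)*3^2*5^1*157^1*4513^(-1)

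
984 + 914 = 1898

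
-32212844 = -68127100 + 35914256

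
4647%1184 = 1095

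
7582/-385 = -19 - 267/385 ≈ -19.69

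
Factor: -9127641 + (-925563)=-1*2^2*3^1*7^1*19^1*6299^1=-10053204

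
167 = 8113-7946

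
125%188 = 125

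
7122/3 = 2374 = 2374.00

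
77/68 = 1+9/68 ≈ 1.13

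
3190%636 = 10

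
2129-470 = 1659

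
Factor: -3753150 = -1 * 2^1 * 3^1 * 5^2 * 131^1 * 191^1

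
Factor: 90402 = 2^1*3^1*13^1*19^1*61^1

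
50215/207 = 242+121/207 ≈ 242.58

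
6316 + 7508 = 13824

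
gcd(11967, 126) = 3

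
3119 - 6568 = -3449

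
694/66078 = 347/33039 ≈ 0.0105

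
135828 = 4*33957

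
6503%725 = 703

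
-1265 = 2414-3679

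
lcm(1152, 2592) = 10368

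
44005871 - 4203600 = 39802271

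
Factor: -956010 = -1*2^1*3^1*5^1*11^1*2897^1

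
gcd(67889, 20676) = 1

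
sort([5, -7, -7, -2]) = [-7, -7, -2, 5]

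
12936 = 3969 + 8967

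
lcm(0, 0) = 0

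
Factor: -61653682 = -1*2^1*89^1*346369^1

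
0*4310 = 0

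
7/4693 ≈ 0.00149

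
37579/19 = 1977 + 16/19 ≈ 1977.84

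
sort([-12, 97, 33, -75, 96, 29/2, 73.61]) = [-75, -12, 29/2, 33, 73.61, 96, 97]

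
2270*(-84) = -190680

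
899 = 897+2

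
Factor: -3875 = -1*5^3*31^1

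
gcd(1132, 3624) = 4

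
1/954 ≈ 0.00105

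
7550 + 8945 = 16495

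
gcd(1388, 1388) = 1388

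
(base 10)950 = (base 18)2ge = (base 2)1110110110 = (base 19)2c0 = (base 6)4222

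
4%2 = 0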